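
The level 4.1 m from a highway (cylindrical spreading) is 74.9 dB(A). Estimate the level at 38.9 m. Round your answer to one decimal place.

65.1 dB(A)

Line-source attenuation: ΔL = 10·log₁₀(r₂/r₁) = 10·log₁₀(38.9/4.1) = 9.772 dB.
L₂ = 74.9 − 10·log₁₀(38.9/4.1) = 74.9 − 9.772 = 65.13 dB(A).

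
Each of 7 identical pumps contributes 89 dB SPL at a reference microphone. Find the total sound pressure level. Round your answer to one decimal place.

97.5 dB SPL

L_total = L₁ + 10·log₁₀ N for N identical incoherent sources.
L_total = 89 + 10·log₁₀(7) = 89 + 8.451 = 97.45 dB SPL.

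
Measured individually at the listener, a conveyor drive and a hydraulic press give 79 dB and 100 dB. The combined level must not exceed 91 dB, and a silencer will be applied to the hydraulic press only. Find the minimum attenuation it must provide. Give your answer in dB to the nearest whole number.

9 dB

Everything except the hydraulic press sums to 10^(79/10) = 7.943e+07 in linear terms, 79.00 dB.
The limit corresponds to 10^(91/10) = 1.259e+09; subtracting the fixed part leaves 1.179e+09 for the hydraulic press, i.e. 90.72 dB.
Required insertion loss = 100 − 90.72 = 9.28 dB.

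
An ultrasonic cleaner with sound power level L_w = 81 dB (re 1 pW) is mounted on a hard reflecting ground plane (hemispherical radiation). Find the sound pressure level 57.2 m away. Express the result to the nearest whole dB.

38 dB

The power spreads over a hemisphere of area 2π·r², so L_p = L_w − 10·log₁₀(2π·r²).
2π·r² = 2.056e+04 m², 10·log₁₀ of that is 43.130 dB.
L_p = 81 − 43.130 = 37.87 dB.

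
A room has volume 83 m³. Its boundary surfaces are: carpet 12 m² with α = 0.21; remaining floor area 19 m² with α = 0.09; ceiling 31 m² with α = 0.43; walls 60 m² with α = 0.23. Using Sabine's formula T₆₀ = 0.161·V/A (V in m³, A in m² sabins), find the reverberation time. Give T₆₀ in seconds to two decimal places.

A = Σ Sᵢαᵢ = 12·0.21 + 19·0.09 + 31·0.43 + 60·0.23 = 31.36 m².
T₆₀ = 0.161·V/A = 0.161·83/31.36 = 0.426 s.

0.43 s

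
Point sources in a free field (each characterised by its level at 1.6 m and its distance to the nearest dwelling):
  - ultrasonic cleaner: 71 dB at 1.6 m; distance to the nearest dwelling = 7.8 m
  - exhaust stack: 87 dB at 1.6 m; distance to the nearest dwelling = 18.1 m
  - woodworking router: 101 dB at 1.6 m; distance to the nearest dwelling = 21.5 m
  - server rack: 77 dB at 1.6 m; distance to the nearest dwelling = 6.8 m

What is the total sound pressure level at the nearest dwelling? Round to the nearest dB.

Apply inverse-square spreading to bring every level to the receiver, then sum 10^(L/10).
ultrasonic cleaner: 71 − 20·log₁₀(7.8/1.6) = 71 − 13.76 = 57.24 dB.
exhaust stack: 87 − 20·log₁₀(18.1/1.6) = 87 − 21.07 = 65.93 dB.
woodworking router: 101 − 20·log₁₀(21.5/1.6) = 101 − 22.57 = 78.43 dB.
server rack: 77 − 20·log₁₀(6.8/1.6) = 77 − 12.57 = 64.43 dB.
Σ 10^(L/10) = 7.694e+07 → L_total = 10·log₁₀(7.694e+07) = 78.86 dB.

79 dB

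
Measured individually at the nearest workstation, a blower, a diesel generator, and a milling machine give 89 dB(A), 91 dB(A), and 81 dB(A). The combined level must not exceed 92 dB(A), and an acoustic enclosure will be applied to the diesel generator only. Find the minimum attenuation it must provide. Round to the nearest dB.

Everything except the diesel generator sums to 10^(89/10) + 10^(81/10) = 9.202e+08 in linear terms, 89.64 dB(A).
The limit corresponds to 10^(92/10) = 1.585e+09; subtracting the fixed part leaves 6.647e+08 for the diesel generator, i.e. 88.23 dB(A).
Required insertion loss = 91 − 88.23 = 2.77 dB.

3 dB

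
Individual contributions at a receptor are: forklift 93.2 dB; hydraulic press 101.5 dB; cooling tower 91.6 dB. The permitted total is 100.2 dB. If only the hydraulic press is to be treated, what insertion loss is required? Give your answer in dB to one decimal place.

Fixed contribution from the other sources: Σ 10^(L/10) = 10^(93.2/10) + 10^(91.6/10) = 3.535e+09 (95.48 dB).
The limit corresponds to 10^(100.2/10) = 1.047e+10; subtracting the fixed part leaves 6.937e+09 for the hydraulic press, i.e. 98.41 dB.
Required insertion loss = 101.5 − 98.41 = 3.09 dB.

3.1 dB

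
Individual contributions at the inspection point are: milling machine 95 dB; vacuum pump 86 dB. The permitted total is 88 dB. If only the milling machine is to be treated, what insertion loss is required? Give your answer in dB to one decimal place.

Fixed contribution from the other source: Σ 10^(L/10) = 10^(86/10) = 3.981e+08 (86.00 dB).
The limit corresponds to 10^(88/10) = 6.310e+08; subtracting the fixed part leaves 2.329e+08 for the milling machine, i.e. 83.67 dB.
Required insertion loss = 95 − 83.67 = 11.33 dB.

11.3 dB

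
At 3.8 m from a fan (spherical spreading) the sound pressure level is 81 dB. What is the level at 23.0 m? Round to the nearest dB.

Point-source attenuation: ΔL = 20·log₁₀(r₂/r₁) = 20·log₁₀(23.0/3.8) = 15.639 dB.
L₂ = 81 − 20·log₁₀(23.0/3.8) = 81 − 15.639 = 65.36 dB.

65 dB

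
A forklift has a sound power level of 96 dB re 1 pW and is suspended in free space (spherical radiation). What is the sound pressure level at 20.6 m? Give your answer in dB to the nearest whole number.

The power spreads over a sphere of area 4π·r², so L_p = L_w − 10·log₁₀(4π·r²).
4π·r² = 5333 m², 10·log₁₀ of that is 37.269 dB.
L_p = 96 − 37.269 = 58.73 dB.

59 dB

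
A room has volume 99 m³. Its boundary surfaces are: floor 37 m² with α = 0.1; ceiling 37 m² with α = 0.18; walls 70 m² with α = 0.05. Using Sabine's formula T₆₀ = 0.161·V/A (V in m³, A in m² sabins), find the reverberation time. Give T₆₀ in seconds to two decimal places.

A = Σ Sᵢαᵢ = 37·0.1 + 37·0.18 + 70·0.05 = 13.86 m².
T₆₀ = 0.161 × 99 / 13.86 = 1.150 s.

1.15 s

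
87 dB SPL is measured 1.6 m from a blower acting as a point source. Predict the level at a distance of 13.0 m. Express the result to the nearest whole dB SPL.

69 dB SPL

Point-source attenuation: ΔL = 20·log₁₀(r₂/r₁) = 20·log₁₀(13.0/1.6) = 18.196 dB.
L₂ = 87 − 20·log₁₀(13.0/1.6) = 87 − 18.196 = 68.80 dB SPL.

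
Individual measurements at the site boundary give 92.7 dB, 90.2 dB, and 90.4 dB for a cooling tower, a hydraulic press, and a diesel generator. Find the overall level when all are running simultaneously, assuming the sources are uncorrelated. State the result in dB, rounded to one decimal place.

96.0 dB

For uncorrelated sources the intensities add, so convert each level to linear form, sum, and take 10·log₁₀ of the total.
Σ 10^(L/10) = 10^(92.7/10) + 10^(90.2/10) + 10^(90.4/10) = 4.006e+09.
L_total = 10·log₁₀(4.006e+09) = 96.03 dB.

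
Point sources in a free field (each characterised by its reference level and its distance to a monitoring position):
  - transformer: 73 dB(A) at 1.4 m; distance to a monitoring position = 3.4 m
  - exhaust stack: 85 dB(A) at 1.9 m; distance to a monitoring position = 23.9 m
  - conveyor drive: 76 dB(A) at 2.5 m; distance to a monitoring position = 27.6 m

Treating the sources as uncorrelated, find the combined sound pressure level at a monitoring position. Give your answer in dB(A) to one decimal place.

67.6 dB(A)

First find each source's level at the receiver (point-source: −20·log₁₀(r/r_ref)), then combine on an intensity basis.
transformer: 73 − 20·log₁₀(3.4/1.4) = 73 − 7.71 = 65.29 dB(A).
exhaust stack: 85 − 20·log₁₀(23.9/1.9) = 85 − 21.99 = 63.01 dB(A).
conveyor drive: 76 − 20·log₁₀(27.6/2.5) = 76 − 20.86 = 55.14 dB(A).
Σ 10^(L/10) = 5.708e+06 → L_total = 10·log₁₀(5.708e+06) = 67.56 dB(A).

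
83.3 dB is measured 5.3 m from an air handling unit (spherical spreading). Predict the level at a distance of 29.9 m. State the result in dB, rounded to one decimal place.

Point-source attenuation: ΔL = 20·log₁₀(r₂/r₁) = 20·log₁₀(29.9/5.3) = 15.028 dB.
L₂ = 83.3 − 20·log₁₀(29.9/5.3) = 83.3 − 15.028 = 68.27 dB.

68.3 dB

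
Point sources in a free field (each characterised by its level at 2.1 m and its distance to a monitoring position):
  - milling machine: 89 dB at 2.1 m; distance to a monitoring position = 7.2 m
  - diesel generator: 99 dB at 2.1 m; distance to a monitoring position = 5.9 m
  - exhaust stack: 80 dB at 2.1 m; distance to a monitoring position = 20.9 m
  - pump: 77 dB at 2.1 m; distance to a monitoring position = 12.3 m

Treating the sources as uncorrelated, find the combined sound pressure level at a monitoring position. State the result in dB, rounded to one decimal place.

90.3 dB

Apply inverse-square spreading to bring every level to the receiver, then sum 10^(L/10).
milling machine: 89 − 20·log₁₀(7.2/2.1) = 89 − 10.70 = 78.30 dB.
diesel generator: 99 − 20·log₁₀(5.9/2.1) = 99 − 8.97 = 90.03 dB.
exhaust stack: 80 − 20·log₁₀(20.9/2.1) = 80 − 19.96 = 60.04 dB.
pump: 77 − 20·log₁₀(12.3/2.1) = 77 − 15.35 = 61.65 dB.
Σ 10^(L/10) = 1.076e+09 → L_total = 10·log₁₀(1.076e+09) = 90.32 dB.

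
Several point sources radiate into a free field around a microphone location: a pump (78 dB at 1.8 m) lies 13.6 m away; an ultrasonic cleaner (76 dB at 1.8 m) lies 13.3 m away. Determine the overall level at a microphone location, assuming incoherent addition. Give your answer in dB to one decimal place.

62.6 dB

First find each source's level at the receiver (point-source: −20·log₁₀(r/r_ref)), then combine on an intensity basis.
pump: 78 − 20·log₁₀(13.6/1.8) = 78 − 17.57 = 60.43 dB.
ultrasonic cleaner: 76 − 20·log₁₀(13.3/1.8) = 76 − 17.37 = 58.63 dB.
Σ 10^(L/10) = 1.834e+06 → L_total = 10·log₁₀(1.834e+06) = 62.64 dB.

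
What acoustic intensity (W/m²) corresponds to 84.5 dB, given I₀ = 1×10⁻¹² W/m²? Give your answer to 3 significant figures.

I/I₀ = 10^(84.5/10) = 2.818e+08, so I = 2.818e+08 × 10⁻¹² W/m².

0.000282 W/m²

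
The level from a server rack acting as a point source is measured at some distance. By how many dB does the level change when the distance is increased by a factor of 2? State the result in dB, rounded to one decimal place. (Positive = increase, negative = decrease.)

With spherical spreading the level changes by −20·log₁₀(r₂/r₁).
ΔL = −20·log₁₀(2) = -6.02 dB.

-6.0 dB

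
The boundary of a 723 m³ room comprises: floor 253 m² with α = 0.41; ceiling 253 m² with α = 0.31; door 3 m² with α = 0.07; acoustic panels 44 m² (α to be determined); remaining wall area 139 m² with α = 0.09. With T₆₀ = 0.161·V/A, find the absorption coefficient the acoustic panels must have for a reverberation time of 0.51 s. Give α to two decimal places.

0.76

From T₆₀ = 0.161·V/A, the target T₆₀ = 0.51 s needs A = 0.161·723/0.51 = 228.24 m².
Absorption from the other surfaces = 253·0.41 + 253·0.31 + 3·0.07 + 139·0.09 = 194.88 m², so the acoustic panels must supply 33.36 m² over 44 m².
α = 33.36/44 = 0.758.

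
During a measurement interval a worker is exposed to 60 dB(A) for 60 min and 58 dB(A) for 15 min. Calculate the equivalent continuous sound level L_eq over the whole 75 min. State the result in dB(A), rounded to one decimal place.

Weight each interval's intensity by its duration and average over T = 75 min:
Σ tᵢ·10^(Lᵢ/10) = 60·10^(60/10) + 15·10^(58/10) = 6.946e+07.
L_eq = 10·log₁₀(6.946e+07/75) = 59.67 dB(A).

59.7 dB(A)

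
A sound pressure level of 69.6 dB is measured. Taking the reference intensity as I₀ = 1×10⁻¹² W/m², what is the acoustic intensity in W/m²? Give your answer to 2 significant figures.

I = I₀·10^(L/10) = 10⁻¹² × 10^(69.6/10) = 10^(-5.040).

9.1e-06 W/m²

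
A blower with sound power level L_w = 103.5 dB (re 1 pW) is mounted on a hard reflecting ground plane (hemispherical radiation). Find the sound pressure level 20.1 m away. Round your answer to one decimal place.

L_p = L_w − 10·log₁₀(2π·r²) with r = 20.1 m.
2π·r² = 2538 m², 10·log₁₀ of that is 34.046 dB.
L_p = 103.5 − 34.046 = 69.45 dB.

69.5 dB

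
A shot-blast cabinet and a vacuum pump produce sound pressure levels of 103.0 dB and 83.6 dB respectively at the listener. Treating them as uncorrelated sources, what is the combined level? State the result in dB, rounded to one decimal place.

For uncorrelated sources the intensities add, so convert each level to linear form, sum, and take 10·log₁₀ of the total.
Σ 10^(L/10) = 10^(103.0/10) + 10^(83.6/10) = 2.018e+10.
L_total = 10·log₁₀(2.018e+10) = 103.05 dB.

103.0 dB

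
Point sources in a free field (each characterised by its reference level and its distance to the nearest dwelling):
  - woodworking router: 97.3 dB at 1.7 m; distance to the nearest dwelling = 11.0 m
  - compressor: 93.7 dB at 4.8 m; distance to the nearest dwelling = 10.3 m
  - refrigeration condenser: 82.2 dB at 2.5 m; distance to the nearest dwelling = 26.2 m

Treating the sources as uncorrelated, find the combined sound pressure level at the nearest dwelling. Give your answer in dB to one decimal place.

Propagate each source to the receiver with L = L_ref − 20·log₁₀(r/r_ref), then add intensities.
woodworking router: 97.3 − 20·log₁₀(11.0/1.7) = 97.3 − 16.22 = 81.08 dB.
compressor: 93.7 − 20·log₁₀(10.3/4.8) = 93.7 − 6.63 = 87.07 dB.
refrigeration condenser: 82.2 − 20·log₁₀(26.2/2.5) = 82.2 − 20.41 = 61.79 dB.
Σ 10^(L/10) = 6.389e+08 → L_total = 10·log₁₀(6.389e+08) = 88.05 dB.

88.1 dB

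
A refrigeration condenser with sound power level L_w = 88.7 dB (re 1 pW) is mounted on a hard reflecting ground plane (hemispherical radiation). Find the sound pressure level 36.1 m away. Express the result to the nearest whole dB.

The power spreads over a hemisphere of area 2π·r², so L_p = L_w − 10·log₁₀(2π·r²).
2π·r² = 8188 m², 10·log₁₀ of that is 39.132 dB.
L_p = 88.7 − 39.132 = 49.57 dB.

50 dB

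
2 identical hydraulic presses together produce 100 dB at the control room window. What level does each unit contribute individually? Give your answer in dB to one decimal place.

For N identical incoherent sources L_total = L₁ + 10·log₁₀ N, so L₁ = 100 − 10·log₁₀(2) = 100 − 3.010.

97.0 dB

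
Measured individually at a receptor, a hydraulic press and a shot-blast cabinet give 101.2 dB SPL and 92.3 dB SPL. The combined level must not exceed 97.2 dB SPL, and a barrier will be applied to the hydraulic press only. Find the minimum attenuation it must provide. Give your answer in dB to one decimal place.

5.7 dB

Fixed contribution from the other source: Σ 10^(L/10) = 10^(92.3/10) = 1.698e+09 (92.30 dB SPL).
The limit corresponds to 10^(97.2/10) = 5.248e+09; subtracting the fixed part leaves 3.550e+09 for the hydraulic press, i.e. 95.50 dB SPL.
So the hydraulic press must be reduced from 101.2 to 95.50 dB SPL: IL = 5.70 dB.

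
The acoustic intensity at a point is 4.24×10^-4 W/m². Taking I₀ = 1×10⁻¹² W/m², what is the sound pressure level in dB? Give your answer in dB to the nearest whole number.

86 dB

Dividing by I₀ shifts the exponent by 12: I/I₀ = 4.24×10^8.
L = 10·(0.6274 + 8) = 86.27 dB.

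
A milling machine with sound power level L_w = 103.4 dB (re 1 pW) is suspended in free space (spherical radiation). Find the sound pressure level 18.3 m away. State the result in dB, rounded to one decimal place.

L_p = L_w − 10·log₁₀(4π·r²) with r = 18.3 m.
4π·r² = 4208 m², 10·log₁₀ of that is 36.241 dB.
L_p = 103.4 − 36.241 = 67.16 dB.

67.2 dB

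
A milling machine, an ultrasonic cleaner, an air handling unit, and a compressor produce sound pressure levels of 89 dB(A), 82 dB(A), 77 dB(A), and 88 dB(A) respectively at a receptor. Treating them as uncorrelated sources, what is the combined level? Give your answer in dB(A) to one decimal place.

For uncorrelated sources the intensities add, so convert each level to linear form, sum, and take 10·log₁₀ of the total.
Σ 10^(L/10) = 10^(89/10) + 10^(82/10) + 10^(77/10) + 10^(88/10) = 1.634e+09.
L_total = 10·log₁₀(1.634e+09) = 92.13 dB(A).

92.1 dB(A)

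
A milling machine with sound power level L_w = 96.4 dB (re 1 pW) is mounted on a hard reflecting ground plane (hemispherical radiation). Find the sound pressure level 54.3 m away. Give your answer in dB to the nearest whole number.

54 dB

L_p = L_w − 10·log₁₀(2π·r²) with r = 54.3 m.
2π·r² = 1.853e+04 m², 10·log₁₀ of that is 42.678 dB.
L_p = 96.4 − 42.678 = 53.72 dB.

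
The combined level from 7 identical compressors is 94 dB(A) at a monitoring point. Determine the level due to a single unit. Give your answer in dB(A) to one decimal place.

85.5 dB(A)

7 equal contributions raise the level by 10·log₁₀ 7 = 8.451 dB, so each unit alone gives 94 − 8.451.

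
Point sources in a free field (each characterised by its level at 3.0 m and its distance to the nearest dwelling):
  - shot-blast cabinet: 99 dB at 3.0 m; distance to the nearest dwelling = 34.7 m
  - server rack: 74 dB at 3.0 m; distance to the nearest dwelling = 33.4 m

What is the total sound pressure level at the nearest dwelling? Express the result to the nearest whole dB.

78 dB

Apply inverse-square spreading to bring every level to the receiver, then sum 10^(L/10).
shot-blast cabinet: 99 − 20·log₁₀(34.7/3.0) = 99 − 21.26 = 77.74 dB.
server rack: 74 − 20·log₁₀(33.4/3.0) = 74 − 20.93 = 53.07 dB.
Σ 10^(L/10) = 5.957e+07 → L_total = 10·log₁₀(5.957e+07) = 77.75 dB.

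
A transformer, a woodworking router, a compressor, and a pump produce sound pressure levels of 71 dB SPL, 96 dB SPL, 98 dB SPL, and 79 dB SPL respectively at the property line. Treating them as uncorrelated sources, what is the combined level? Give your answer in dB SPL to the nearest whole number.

100 dB SPL

For uncorrelated sources the intensities add, so convert each level to linear form, sum, and take 10·log₁₀ of the total.
Σ 10^(L/10) = 10^(71/10) + 10^(96/10) + 10^(98/10) + 10^(79/10) = 1.038e+10.
L_total = 10·log₁₀(1.038e+10) = 100.16 dB SPL.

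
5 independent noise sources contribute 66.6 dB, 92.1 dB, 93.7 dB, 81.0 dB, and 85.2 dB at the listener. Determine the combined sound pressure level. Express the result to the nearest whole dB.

Incoherent sources combine by intensity addition: L_total = 10·log₁₀(Σ 10^(L_i/10)).
Σ 10^(L/10) = 10^(66.6/10) + 10^(92.1/10) + 10^(93.7/10) + 10^(81.0/10) + 10^(85.2/10) = 4.428e+09.
L_total = 10·log₁₀(4.428e+09) = 96.46 dB.

96 dB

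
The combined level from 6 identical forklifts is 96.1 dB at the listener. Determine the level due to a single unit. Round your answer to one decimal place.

Dividing the total intensity by 6 lowers the level by 10·log₁₀ 6 = 7.782 dB: L₁ = 96.1 − 7.782.

88.3 dB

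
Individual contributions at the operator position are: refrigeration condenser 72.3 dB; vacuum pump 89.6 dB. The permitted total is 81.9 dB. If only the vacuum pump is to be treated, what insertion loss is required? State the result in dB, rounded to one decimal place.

8.2 dB

The untreated sources together contribute 10^(72.3/10) = 1.698e+07, i.e. 72.30 dB.
To meet 81.9 dB overall, the treated vacuum pump may contribute at most 10^(81.9/10) − 1.698e+07 = 1.379e+08, i.e. 81.40 dB.
So the vacuum pump must be reduced from 89.6 to 81.40 dB: IL = 8.20 dB.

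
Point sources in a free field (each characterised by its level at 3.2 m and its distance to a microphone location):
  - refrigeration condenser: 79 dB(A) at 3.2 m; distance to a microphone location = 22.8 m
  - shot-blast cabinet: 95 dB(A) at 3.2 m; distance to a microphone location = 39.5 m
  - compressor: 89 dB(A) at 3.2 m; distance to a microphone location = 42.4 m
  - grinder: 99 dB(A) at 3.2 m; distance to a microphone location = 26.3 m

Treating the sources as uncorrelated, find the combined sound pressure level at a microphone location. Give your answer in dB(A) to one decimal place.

81.6 dB(A)

Apply inverse-square spreading to bring every level to the receiver, then sum 10^(L/10).
refrigeration condenser: 79 − 20·log₁₀(22.8/3.2) = 79 − 17.06 = 61.94 dB(A).
shot-blast cabinet: 95 − 20·log₁₀(39.5/3.2) = 95 − 21.83 = 73.17 dB(A).
compressor: 89 − 20·log₁₀(42.4/3.2) = 89 − 22.44 = 66.56 dB(A).
grinder: 99 − 20·log₁₀(26.3/3.2) = 99 − 18.30 = 80.70 dB(A).
Σ 10^(L/10) = 1.444e+08 → L_total = 10·log₁₀(1.444e+08) = 81.60 dB(A).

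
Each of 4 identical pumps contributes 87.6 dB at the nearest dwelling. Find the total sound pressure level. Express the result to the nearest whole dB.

L_total = L₁ + 10·log₁₀ N for N identical incoherent sources.
L_total = 87.6 + 10·log₁₀(4) = 87.6 + 6.021 = 93.62 dB.

94 dB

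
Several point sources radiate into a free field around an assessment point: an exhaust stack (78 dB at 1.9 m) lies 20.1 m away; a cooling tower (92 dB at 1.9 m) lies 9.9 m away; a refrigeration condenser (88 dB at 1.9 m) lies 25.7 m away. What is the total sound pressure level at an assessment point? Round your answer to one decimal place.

Apply inverse-square spreading to bring every level to the receiver, then sum 10^(L/10).
exhaust stack: 78 − 20·log₁₀(20.1/1.9) = 78 − 20.49 = 57.51 dB.
cooling tower: 92 − 20·log₁₀(9.9/1.9) = 92 − 14.34 = 77.66 dB.
refrigeration condenser: 88 − 20·log₁₀(25.7/1.9) = 88 − 22.62 = 65.38 dB.
Σ 10^(L/10) = 6.239e+07 → L_total = 10·log₁₀(6.239e+07) = 77.95 dB.

78.0 dB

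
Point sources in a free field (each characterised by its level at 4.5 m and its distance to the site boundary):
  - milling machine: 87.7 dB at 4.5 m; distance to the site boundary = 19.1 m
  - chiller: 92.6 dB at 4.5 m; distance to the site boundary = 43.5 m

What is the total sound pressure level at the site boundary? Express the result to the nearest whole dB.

77 dB

First find each source's level at the receiver (point-source: −20·log₁₀(r/r_ref)), then combine on an intensity basis.
milling machine: 87.7 − 20·log₁₀(19.1/4.5) = 87.7 − 12.56 = 75.14 dB.
chiller: 92.6 − 20·log₁₀(43.5/4.5) = 92.6 − 19.71 = 72.89 dB.
Σ 10^(L/10) = 5.216e+07 → L_total = 10·log₁₀(5.216e+07) = 77.17 dB.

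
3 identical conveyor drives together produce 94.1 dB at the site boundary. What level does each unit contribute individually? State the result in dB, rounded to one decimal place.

For N identical incoherent sources L_total = L₁ + 10·log₁₀ N, so L₁ = 94.1 − 10·log₁₀(3) = 94.1 − 4.771.

89.3 dB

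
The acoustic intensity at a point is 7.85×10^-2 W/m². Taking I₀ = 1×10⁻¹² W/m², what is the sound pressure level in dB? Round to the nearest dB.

I/I₀ = 7.85×10^-2/10⁻¹² = 7.85×10^10, and L = 10·log₁₀(I/I₀).
L = 10·(0.8949 + 10) = 108.95 dB.

109 dB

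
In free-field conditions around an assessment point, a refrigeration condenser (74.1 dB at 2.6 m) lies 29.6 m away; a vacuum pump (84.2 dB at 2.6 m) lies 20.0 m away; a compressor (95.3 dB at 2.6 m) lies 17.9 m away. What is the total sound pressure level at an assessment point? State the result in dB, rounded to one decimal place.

78.8 dB

Propagate each source to the receiver with L = L_ref − 20·log₁₀(r/r_ref), then add intensities.
refrigeration condenser: 74.1 − 20·log₁₀(29.6/2.6) = 74.1 − 21.13 = 52.97 dB.
vacuum pump: 84.2 − 20·log₁₀(20.0/2.6) = 84.2 − 17.72 = 66.48 dB.
compressor: 95.3 − 20·log₁₀(17.9/2.6) = 95.3 − 16.76 = 78.54 dB.
Σ 10^(L/10) = 7.613e+07 → L_total = 10·log₁₀(7.613e+07) = 78.82 dB.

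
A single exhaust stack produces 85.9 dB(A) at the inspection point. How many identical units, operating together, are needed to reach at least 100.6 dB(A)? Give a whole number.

N identical sources give L₁ + 10·log₁₀ N, so require 10·log₁₀ N ≥ 100.6 − 85.9 = 14.7 dB.
N ≥ 10^(14.7/10) = 29.512, so N = 30.

30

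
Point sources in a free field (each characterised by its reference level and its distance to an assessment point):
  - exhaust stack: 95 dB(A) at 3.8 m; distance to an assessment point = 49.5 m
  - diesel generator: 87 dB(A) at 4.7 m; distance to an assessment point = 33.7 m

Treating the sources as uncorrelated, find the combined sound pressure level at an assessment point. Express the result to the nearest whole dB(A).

Apply inverse-square spreading to bring every level to the receiver, then sum 10^(L/10).
exhaust stack: 95 − 20·log₁₀(49.5/3.8) = 95 − 22.30 = 72.70 dB(A).
diesel generator: 87 − 20·log₁₀(33.7/4.7) = 87 − 17.11 = 69.89 dB(A).
Σ 10^(L/10) = 2.838e+07 → L_total = 10·log₁₀(2.838e+07) = 74.53 dB(A).

75 dB(A)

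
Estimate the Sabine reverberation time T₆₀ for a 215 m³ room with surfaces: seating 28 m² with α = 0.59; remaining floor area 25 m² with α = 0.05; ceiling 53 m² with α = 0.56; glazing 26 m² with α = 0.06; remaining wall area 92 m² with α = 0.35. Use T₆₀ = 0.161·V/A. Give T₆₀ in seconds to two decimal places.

0.43 s

Total absorption A = 28·0.59 + 25·0.05 + 53·0.56 + 26·0.06 + 92·0.35 = 81.21 m² sabins.
T₆₀ = 0.161 × 215 / 81.21 = 0.426 s.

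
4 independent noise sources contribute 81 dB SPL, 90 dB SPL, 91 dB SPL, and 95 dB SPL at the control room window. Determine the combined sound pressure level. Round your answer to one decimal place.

For uncorrelated sources the intensities add, so convert each level to linear form, sum, and take 10·log₁₀ of the total.
Σ 10^(L/10) = 10^(81/10) + 10^(90/10) + 10^(91/10) + 10^(95/10) = 5.547e+09.
L_total = 10·log₁₀(5.547e+09) = 97.44 dB SPL.

97.4 dB SPL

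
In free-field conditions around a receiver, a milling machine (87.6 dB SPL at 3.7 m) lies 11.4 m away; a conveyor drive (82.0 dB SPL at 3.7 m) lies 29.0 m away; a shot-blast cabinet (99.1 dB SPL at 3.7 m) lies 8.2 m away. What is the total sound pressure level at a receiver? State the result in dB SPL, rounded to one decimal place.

Propagate each source to the receiver with L = L_ref − 20·log₁₀(r/r_ref), then add intensities.
milling machine: 87.6 − 20·log₁₀(11.4/3.7) = 87.6 − 9.77 = 77.83 dB SPL.
conveyor drive: 82.0 − 20·log₁₀(29.0/3.7) = 82.0 − 17.88 = 64.12 dB SPL.
shot-blast cabinet: 99.1 − 20·log₁₀(8.2/3.7) = 99.1 − 6.91 = 92.19 dB SPL.
Σ 10^(L/10) = 1.718e+09 → L_total = 10·log₁₀(1.718e+09) = 92.35 dB SPL.

92.4 dB SPL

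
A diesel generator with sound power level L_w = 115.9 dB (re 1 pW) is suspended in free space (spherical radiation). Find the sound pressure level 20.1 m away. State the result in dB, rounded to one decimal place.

78.8 dB

L_p = L_w − 10·log₁₀(4π·r²) with r = 20.1 m.
4π·r² = 5077 m², 10·log₁₀ of that is 37.056 dB.
L_p = 115.9 − 37.056 = 78.84 dB.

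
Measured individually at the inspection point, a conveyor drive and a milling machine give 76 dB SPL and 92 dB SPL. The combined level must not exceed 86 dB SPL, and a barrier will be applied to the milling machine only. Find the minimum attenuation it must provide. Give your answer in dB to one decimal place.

Fixed contribution from the other source: Σ 10^(L/10) = 10^(76/10) = 3.981e+07 (76.00 dB SPL).
To meet 86 dB SPL overall, the treated milling machine may contribute at most 10^(86/10) − 3.981e+07 = 3.583e+08, i.e. 85.54 dB SPL.
Required insertion loss = 92 − 85.54 = 6.46 dB.

6.5 dB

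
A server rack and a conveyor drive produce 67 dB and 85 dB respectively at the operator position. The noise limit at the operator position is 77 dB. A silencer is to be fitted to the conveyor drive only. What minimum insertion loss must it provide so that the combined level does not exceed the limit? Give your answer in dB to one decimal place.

8.5 dB

The untreated sources together contribute 10^(67/10) = 5.012e+06, i.e. 67.00 dB.
The limit corresponds to 10^(77/10) = 5.012e+07; subtracting the fixed part leaves 4.511e+07 for the conveyor drive, i.e. 76.54 dB.
Required insertion loss = 85 − 76.54 = 8.46 dB.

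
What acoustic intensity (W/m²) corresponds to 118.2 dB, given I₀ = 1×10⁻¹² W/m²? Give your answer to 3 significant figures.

0.661 W/m²

I = I₀·10^(L/10) = 10⁻¹² × 10^(118.2/10) = 10^(-0.180).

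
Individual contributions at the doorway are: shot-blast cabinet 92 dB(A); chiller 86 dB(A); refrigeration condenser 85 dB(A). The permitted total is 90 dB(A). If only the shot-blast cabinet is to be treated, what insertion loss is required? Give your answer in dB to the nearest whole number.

7 dB

Everything except the shot-blast cabinet sums to 10^(86/10) + 10^(85/10) = 7.143e+08 in linear terms, 88.54 dB(A).
To meet 90 dB(A) overall, the treated shot-blast cabinet may contribute at most 10^(90/10) − 7.143e+08 = 2.857e+08, i.e. 84.56 dB(A).
Required insertion loss = 92 − 84.56 = 7.44 dB.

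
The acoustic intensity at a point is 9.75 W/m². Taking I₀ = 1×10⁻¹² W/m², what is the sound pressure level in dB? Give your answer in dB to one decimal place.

I/I₀ = 9.75/10⁻¹² = 9.75×10^12, and L = 10·log₁₀(I/I₀).
L = 10·(0.9890 + 12) = 129.89 dB.

129.9 dB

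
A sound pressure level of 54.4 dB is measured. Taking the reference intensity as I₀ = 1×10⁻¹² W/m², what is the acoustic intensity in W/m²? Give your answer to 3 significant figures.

L = 10·log₁₀(I/I₀) ⇒ I = I₀·10^(L/10) = 10⁻¹² × 10^5.44.

2.75e-07 W/m²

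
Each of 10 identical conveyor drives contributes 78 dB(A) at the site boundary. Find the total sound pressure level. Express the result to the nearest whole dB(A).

88 dB(A)

With 10 equal, uncorrelated contributions the intensity is 10× that of one unit, giving a rise of 10·log₁₀ 10.
L_total = 78 + 10·log₁₀(10) = 78 + 10.000 = 88.00 dB(A).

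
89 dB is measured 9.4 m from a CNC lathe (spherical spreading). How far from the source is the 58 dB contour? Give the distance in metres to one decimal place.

333.5 m

For a point source L₁ − L₂ = 20·log₁₀(r₂/r₁), so r₂ = r₁·10^((L₁−L₂)/20).
r₂ = 9.4·10^((89−58)/20) = 9.4·10^(31.0/20) = 333.52 m.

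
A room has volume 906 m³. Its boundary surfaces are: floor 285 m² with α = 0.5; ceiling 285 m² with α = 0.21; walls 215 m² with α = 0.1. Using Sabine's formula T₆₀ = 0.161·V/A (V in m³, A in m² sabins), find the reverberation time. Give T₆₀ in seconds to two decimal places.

A = Σ Sᵢαᵢ = 285·0.5 + 285·0.21 + 215·0.1 = 223.85 m².
T₆₀ = 0.161·V/A = 0.161·906/223.85 = 0.652 s.

0.65 s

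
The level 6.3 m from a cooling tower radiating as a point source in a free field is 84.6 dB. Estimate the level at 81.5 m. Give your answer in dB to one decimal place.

For a point source, L₂ = L₁ − 20·log₁₀(r₂/r₁).
L₂ = 84.6 − 20·log₁₀(81.5/6.3) = 84.6 − 22.236 = 62.36 dB.

62.4 dB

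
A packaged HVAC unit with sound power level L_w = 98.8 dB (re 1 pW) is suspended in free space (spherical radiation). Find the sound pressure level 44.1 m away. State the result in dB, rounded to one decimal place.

54.9 dB

Free-field spherical radiation: L_p = L_w − 10·log₁₀(4π·r²), r = 44.1 m.
4π·r² = 2.444e+04 m², 10·log₁₀ of that is 43.881 dB.
L_p = 98.8 − 43.881 = 54.92 dB.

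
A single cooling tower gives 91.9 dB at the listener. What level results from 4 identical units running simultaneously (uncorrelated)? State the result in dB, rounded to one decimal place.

97.9 dB

L_total = L₁ + 10·log₁₀ N for N identical incoherent sources.
L_total = 91.9 + 10·log₁₀(4) = 91.9 + 6.021 = 97.92 dB.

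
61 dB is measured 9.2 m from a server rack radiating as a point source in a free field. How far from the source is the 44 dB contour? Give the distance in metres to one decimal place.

Point-source spreading drops the level by 20·log₁₀(r₂/r₁); inverting, r₂/r₁ = 10^(ΔL/20).
r₂ = 9.2·10^((61−44)/20) = 9.2·10^(17.0/20) = 65.13 m.

65.1 m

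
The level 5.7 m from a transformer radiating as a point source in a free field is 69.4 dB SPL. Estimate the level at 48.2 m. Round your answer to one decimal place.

Point-source attenuation: ΔL = 20·log₁₀(r₂/r₁) = 20·log₁₀(48.2/5.7) = 18.543 dB.
L₂ = 69.4 − 20·log₁₀(48.2/5.7) = 69.4 − 18.543 = 50.86 dB SPL.

50.9 dB SPL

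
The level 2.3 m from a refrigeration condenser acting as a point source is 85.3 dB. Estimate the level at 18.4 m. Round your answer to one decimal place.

For a point source, L₂ = L₁ − 20·log₁₀(r₂/r₁).
L₂ = 85.3 − 20·log₁₀(18.4/2.3) = 85.3 − 18.062 = 67.24 dB.

67.2 dB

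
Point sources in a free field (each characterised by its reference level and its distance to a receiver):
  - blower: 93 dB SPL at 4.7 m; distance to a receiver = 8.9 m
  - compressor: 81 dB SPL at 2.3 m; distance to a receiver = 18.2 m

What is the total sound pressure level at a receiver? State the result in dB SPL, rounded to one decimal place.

87.5 dB SPL

First find each source's level at the receiver (point-source: −20·log₁₀(r/r_ref)), then combine on an intensity basis.
blower: 93 − 20·log₁₀(8.9/4.7) = 93 − 5.55 = 87.45 dB SPL.
compressor: 81 − 20·log₁₀(18.2/2.3) = 81 − 17.97 = 63.03 dB SPL.
Σ 10^(L/10) = 5.584e+08 → L_total = 10·log₁₀(5.584e+08) = 87.47 dB SPL.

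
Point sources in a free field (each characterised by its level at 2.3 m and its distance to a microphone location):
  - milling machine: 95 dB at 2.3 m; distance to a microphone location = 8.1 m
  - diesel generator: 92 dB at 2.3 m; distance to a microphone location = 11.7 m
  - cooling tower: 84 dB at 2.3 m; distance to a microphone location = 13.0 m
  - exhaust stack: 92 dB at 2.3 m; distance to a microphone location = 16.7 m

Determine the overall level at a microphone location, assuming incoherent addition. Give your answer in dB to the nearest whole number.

85 dB

Apply inverse-square spreading to bring every level to the receiver, then sum 10^(L/10).
milling machine: 95 − 20·log₁₀(8.1/2.3) = 95 − 10.94 = 84.06 dB.
diesel generator: 92 − 20·log₁₀(11.7/2.3) = 92 − 14.13 = 77.87 dB.
cooling tower: 84 − 20·log₁₀(13.0/2.3) = 84 − 15.04 = 68.96 dB.
exhaust stack: 92 − 20·log₁₀(16.7/2.3) = 92 − 17.22 = 74.78 dB.
Σ 10^(L/10) = 3.541e+08 → L_total = 10·log₁₀(3.541e+08) = 85.49 dB.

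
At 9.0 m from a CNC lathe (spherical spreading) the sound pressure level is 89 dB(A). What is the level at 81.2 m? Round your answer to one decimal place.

69.9 dB(A)

Spherical spreading from a point source gives a 20·log₁₀(r₂/r₁) drop.
L₂ = 89 − 20·log₁₀(81.2/9.0) = 89 − 19.106 = 69.89 dB(A).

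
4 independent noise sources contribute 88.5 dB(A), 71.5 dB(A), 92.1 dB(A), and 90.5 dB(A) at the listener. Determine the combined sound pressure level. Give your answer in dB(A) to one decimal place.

95.4 dB(A)

For uncorrelated sources the intensities add, so convert each level to linear form, sum, and take 10·log₁₀ of the total.
Σ 10^(L/10) = 10^(88.5/10) + 10^(71.5/10) + 10^(92.1/10) + 10^(90.5/10) = 3.466e+09.
L_total = 10·log₁₀(3.466e+09) = 95.40 dB(A).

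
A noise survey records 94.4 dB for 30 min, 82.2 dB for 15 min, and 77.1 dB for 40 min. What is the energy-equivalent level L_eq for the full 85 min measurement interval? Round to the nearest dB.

90 dB

L_eq = 10·log₁₀[(1/T)·Σ tᵢ·10^(Lᵢ/10)] with T = 85 min.
Σ tᵢ·10^(Lᵢ/10) = 30·10^(94.4/10) + 15·10^(82.2/10) + 40·10^(77.1/10) = 8.717e+10.
L_eq = 10·log₁₀(8.717e+10/85) = 90.11 dB.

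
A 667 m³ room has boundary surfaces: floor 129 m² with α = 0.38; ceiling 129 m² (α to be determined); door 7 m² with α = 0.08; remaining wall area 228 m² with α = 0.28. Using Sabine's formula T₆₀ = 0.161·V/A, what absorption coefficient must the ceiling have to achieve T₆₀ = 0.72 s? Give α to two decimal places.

A = 0.161·V/T₆₀ = 0.161·667/0.72 = 149.15 m² sabins.
Absorption from the other surfaces = 129·0.38 + 7·0.08 + 228·0.28 = 113.42 m², so the ceiling must supply 35.73 m² over 129 m².
α = 35.73/129 = 0.277.

0.28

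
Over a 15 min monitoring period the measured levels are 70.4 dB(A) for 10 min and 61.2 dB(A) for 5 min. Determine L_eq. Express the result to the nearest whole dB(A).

69 dB(A)

L_eq = 10·log₁₀[(1/T)·Σ tᵢ·10^(Lᵢ/10)] with T = 15 min.
Σ tᵢ·10^(Lᵢ/10) = 10·10^(70.4/10) + 5·10^(61.2/10) = 1.162e+08.
L_eq = 10·log₁₀(1.162e+08/15) = 68.89 dB(A).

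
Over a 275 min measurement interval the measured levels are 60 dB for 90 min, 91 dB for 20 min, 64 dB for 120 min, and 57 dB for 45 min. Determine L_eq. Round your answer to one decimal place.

79.7 dB

Weight each interval's intensity by its duration and average over T = 275 min:
Σ tᵢ·10^(Lᵢ/10) = 90·10^(60/10) + 20·10^(91/10) + 120·10^(64/10) + 45·10^(57/10) = 2.559e+10.
L_eq = 10·log₁₀(2.559e+10/275) = 79.69 dB.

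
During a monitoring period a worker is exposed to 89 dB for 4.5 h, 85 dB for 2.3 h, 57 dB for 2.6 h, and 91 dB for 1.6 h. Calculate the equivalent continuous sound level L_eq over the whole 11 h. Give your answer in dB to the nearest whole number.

88 dB

L_eq = 10·log₁₀[(1/T)·Σ tᵢ·10^(Lᵢ/10)] with T = 11 h.
Σ tᵢ·10^(Lᵢ/10) = 4.5·10^(89/10) + 2.3·10^(85/10) + 2.6·10^(57/10) + 1.6·10^(91/10) = 6.317e+09.
L_eq = 10·log₁₀(6.317e+09/11) = 87.59 dB.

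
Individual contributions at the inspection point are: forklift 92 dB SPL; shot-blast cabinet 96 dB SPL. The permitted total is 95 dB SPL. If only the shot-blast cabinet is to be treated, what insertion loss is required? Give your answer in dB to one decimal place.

4.0 dB

The untreated sources together contribute 10^(92/10) = 1.585e+09, i.e. 92.00 dB SPL.
To meet 95 dB SPL overall, the treated shot-blast cabinet may contribute at most 10^(95/10) − 1.585e+09 = 1.577e+09, i.e. 91.98 dB SPL.
So the shot-blast cabinet must be reduced from 96 to 91.98 dB SPL: IL = 4.02 dB.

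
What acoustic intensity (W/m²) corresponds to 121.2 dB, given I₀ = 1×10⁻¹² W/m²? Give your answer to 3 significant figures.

1.32 W/m²

I = I₀·10^(L/10) = 10⁻¹² × 10^(121.2/10) = 10^(0.120).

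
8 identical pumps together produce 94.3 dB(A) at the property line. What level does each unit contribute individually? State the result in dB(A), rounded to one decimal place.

85.3 dB(A)

For N identical incoherent sources L_total = L₁ + 10·log₁₀ N, so L₁ = 94.3 − 10·log₁₀(8) = 94.3 − 9.031.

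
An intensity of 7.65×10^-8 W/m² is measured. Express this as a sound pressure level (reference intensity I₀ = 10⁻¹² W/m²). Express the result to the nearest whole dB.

49 dB

L = 10·log₁₀(I/I₀) = 10·log₁₀(7.65×10^-8/10⁻¹²) = 10·log₁₀(7.65×10^4).
L = 10·(0.8837 + 4) = 48.84 dB.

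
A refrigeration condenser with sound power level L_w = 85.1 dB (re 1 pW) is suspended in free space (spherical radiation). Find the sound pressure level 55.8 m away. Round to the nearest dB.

Free-field spherical radiation: L_p = L_w − 10·log₁₀(4π·r²), r = 55.8 m.
4π·r² = 3.913e+04 m², 10·log₁₀ of that is 45.925 dB.
L_p = 85.1 − 45.925 = 39.18 dB.

39 dB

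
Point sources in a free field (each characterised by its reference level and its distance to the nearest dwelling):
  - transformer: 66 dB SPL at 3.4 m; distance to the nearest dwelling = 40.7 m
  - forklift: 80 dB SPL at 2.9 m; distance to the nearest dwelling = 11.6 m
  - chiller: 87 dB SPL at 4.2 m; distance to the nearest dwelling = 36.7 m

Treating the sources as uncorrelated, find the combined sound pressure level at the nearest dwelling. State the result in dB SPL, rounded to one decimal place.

71.1 dB SPL

Propagate each source to the receiver with L = L_ref − 20·log₁₀(r/r_ref), then add intensities.
transformer: 66 − 20·log₁₀(40.7/3.4) = 66 − 21.56 = 44.44 dB SPL.
forklift: 80 − 20·log₁₀(11.6/2.9) = 80 − 12.04 = 67.96 dB SPL.
chiller: 87 − 20·log₁₀(36.7/4.2) = 87 − 18.83 = 68.17 dB SPL.
Σ 10^(L/10) = 1.284e+07 → L_total = 10·log₁₀(1.284e+07) = 71.09 dB SPL.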